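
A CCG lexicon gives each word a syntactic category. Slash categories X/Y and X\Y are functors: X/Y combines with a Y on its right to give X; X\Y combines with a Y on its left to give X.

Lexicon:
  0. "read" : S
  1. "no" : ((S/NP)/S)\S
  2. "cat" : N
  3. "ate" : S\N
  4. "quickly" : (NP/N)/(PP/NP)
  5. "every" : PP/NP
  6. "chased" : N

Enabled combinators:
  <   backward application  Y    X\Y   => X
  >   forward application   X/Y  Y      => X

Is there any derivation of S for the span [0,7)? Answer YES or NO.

YES

[0,7] S   >
  [0,4] S/NP   >
    [0,2] (S/NP)/S   <
      [0,1] "read" : S
      [1,2] "no" : ((S/NP)/S)\S
    [2,4] S   <
      [2,3] "cat" : N
      [3,4] "ate" : S\N
  [4,7] NP   >
    [4,6] NP/N   >
      [4,5] "quickly" : (NP/N)/(PP/NP)
      [5,6] "every" : PP/NP
    [6,7] "chased" : N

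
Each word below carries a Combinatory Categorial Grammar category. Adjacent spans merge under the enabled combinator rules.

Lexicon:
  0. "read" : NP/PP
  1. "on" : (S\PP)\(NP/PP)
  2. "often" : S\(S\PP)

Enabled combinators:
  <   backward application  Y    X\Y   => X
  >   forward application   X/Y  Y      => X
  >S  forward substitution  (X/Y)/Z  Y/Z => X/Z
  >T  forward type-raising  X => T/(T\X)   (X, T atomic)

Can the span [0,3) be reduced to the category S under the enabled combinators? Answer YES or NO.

YES

[0,3] S   <
  [0,2] S\PP   <
    [0,1] "read" : NP/PP
    [1,2] "on" : (S\PP)\(NP/PP)
  [2,3] "often" : S\(S\PP)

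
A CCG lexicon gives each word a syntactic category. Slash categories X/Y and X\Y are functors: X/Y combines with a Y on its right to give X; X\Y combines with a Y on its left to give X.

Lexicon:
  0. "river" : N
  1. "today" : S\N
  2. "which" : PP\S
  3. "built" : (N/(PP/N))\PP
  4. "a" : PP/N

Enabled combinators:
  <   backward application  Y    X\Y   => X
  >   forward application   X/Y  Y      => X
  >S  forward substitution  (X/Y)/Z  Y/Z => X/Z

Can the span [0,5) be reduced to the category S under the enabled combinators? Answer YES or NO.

N S\N PP\S (N/(PP/N))\PP PP/N
CKY chart[0,5] = {N}; S ∉ chart

NO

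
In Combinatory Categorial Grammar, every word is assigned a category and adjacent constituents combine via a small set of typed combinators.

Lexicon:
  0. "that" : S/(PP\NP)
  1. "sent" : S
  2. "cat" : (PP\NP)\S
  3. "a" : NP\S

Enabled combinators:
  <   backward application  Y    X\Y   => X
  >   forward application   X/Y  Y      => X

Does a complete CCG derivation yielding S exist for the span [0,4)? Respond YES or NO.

NO

S/(PP\NP) S (PP\NP)\S NP\S
CKY chart[0,4] = {NP}; S ∉ chart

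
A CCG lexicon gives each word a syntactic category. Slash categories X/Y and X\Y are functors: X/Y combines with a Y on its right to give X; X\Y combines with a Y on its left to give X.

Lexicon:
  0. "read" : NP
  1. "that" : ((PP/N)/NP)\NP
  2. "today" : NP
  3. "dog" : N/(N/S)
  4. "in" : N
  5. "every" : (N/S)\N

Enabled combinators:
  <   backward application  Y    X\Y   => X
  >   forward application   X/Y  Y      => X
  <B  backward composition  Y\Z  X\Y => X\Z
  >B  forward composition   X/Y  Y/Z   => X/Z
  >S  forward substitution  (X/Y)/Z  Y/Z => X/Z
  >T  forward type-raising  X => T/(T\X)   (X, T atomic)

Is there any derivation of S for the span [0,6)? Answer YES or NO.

NO

NP ((PP/N)/NP)\NP NP N/(N/S) N (N/S)\N
CKY chart[0,6] = {N/(N\PP), NP/(NP\PP), PP, PP/(N\N), PP/(PP\PP), S/(S\PP)}; S ∉ chart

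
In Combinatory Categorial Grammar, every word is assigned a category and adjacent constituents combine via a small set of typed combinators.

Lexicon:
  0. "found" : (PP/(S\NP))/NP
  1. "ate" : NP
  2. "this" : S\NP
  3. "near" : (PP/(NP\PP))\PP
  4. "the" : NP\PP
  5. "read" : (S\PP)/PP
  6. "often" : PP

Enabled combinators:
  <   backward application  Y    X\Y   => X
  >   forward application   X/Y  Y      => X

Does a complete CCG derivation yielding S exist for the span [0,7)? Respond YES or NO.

YES

[0,7] S   <
  [0,5] PP   >
    [0,4] PP/(NP\PP)   <
      [0,3] PP   >
        [0,2] PP/(S\NP)   >
          [0,1] "found" : (PP/(S\NP))/NP
          [1,2] "ate" : NP
        [2,3] "this" : S\NP
      [3,4] "near" : (PP/(NP\PP))\PP
    [4,5] "the" : NP\PP
  [5,7] S\PP   >
    [5,6] "read" : (S\PP)/PP
    [6,7] "often" : PP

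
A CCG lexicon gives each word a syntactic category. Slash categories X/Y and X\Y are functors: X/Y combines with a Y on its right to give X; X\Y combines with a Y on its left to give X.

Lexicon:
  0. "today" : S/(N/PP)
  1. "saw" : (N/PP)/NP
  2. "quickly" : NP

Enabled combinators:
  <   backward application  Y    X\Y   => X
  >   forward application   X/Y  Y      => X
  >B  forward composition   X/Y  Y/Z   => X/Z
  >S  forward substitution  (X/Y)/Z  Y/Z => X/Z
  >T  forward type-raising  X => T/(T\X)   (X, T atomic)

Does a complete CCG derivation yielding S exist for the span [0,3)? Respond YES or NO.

[0,3] S   >
  [0,1] "today" : S/(N/PP)
  [1,3] N/PP   >
    [1,2] "saw" : (N/PP)/NP
    [2,3] "quickly" : NP

YES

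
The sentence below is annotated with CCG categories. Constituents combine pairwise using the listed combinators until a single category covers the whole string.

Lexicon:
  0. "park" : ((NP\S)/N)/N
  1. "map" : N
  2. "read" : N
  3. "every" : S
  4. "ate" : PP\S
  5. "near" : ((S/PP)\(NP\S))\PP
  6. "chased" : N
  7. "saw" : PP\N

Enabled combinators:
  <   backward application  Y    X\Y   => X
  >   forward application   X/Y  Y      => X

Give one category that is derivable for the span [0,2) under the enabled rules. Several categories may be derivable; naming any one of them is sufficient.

[0,8] S   >
  [0,6] S/PP   <
    [0,3] NP\S   >
      [0,2] (NP\S)/N   >
        [0,1] "park" : ((NP\S)/N)/N
        [1,2] "map" : N
      [2,3] "read" : N
    [3,6] (S/PP)\(NP\S)   <
      [3,5] PP   <
        [3,4] "every" : S
        [4,5] "ate" : PP\S
      [5,6] "near" : ((S/PP)\(NP\S))\PP
  [6,8] PP   <
    [6,7] "chased" : N
    [7,8] "saw" : PP\N

(NP\S)/N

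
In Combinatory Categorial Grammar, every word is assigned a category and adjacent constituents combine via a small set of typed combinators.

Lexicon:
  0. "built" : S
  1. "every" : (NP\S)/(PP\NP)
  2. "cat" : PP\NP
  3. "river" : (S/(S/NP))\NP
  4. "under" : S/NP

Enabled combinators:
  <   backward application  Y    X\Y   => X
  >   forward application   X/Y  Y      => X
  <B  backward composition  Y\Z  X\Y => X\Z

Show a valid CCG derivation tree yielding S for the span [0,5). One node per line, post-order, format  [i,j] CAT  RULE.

[0,5] S   >
  [0,4] S/(S/NP)   <
    [0,3] NP   <
      [0,1] "built" : S
      [1,3] NP\S   >
        [1,2] "every" : (NP\S)/(PP\NP)
        [2,3] "cat" : PP\NP
    [3,4] "river" : (S/(S/NP))\NP
  [4,5] "under" : S/NP

[0,1] S  lex  "built"
[1,2] (NP\S)/(PP\NP)  lex  "every"
[2,3] PP\NP  lex  "cat"
[1,3] NP\S  >  k=2
[0,3] NP  <  k=1
[3,4] (S/(S/NP))\NP  lex  "river"
[0,4] S/(S/NP)  <  k=3
[4,5] S/NP  lex  "under"
[0,5] S  >  k=4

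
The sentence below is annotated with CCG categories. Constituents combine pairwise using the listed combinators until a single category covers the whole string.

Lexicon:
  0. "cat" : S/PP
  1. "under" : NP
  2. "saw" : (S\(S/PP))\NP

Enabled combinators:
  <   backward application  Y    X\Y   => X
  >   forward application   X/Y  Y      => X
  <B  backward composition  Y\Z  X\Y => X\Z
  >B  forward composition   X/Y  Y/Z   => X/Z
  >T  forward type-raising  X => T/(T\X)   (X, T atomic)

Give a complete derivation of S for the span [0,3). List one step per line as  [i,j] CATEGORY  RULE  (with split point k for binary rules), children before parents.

[0,3] S   <
  [0,1] "cat" : S/PP
  [1,3] S\(S/PP)   <
    [1,2] "under" : NP
    [2,3] "saw" : (S\(S/PP))\NP

[0,1] S/PP  lex  "cat"
[1,2] NP  lex  "under"
[2,3] (S\(S/PP))\NP  lex  "saw"
[1,3] S\(S/PP)  <  k=2
[0,3] S  <  k=1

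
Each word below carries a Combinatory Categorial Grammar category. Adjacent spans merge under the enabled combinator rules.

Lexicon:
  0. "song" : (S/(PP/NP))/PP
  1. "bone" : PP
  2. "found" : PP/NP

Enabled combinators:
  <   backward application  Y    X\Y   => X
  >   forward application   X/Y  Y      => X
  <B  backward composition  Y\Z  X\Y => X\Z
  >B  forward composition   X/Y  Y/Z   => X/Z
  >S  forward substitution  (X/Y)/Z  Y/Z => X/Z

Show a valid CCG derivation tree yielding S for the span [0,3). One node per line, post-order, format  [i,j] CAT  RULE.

[0,1] (S/(PP/NP))/PP  lex  "song"
[1,2] PP  lex  "bone"
[0,2] S/(PP/NP)  >  k=1
[2,3] PP/NP  lex  "found"
[0,3] S  >  k=2

[0,3] S   >
  [0,2] S/(PP/NP)   >
    [0,1] "song" : (S/(PP/NP))/PP
    [1,2] "bone" : PP
  [2,3] "found" : PP/NP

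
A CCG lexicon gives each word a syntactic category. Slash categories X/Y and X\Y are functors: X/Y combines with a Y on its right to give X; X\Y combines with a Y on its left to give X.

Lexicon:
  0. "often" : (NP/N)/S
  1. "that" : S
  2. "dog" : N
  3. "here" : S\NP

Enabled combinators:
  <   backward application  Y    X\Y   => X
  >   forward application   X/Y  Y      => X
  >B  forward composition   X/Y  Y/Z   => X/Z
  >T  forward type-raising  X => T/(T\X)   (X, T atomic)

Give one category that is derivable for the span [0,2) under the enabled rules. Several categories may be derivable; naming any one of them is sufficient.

NP/N

[0,4] S   <
  [0,3] NP   >
    [0,2] NP/N   >
      [0,1] "often" : (NP/N)/S
      [1,2] "that" : S
    [2,3] "dog" : N
  [3,4] "here" : S\NP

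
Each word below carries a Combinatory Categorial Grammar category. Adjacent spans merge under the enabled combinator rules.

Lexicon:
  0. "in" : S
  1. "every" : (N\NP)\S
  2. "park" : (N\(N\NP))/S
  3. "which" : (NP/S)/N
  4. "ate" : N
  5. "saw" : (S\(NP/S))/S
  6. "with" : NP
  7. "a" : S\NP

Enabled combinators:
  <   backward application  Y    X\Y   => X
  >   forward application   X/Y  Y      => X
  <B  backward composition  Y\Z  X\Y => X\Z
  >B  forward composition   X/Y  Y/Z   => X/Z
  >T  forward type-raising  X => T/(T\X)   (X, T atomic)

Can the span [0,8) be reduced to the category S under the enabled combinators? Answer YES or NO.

S (N\NP)\S (N\(N\NP))/S (NP/S)/N N (S\(NP/S))/S NP S\NP
CKY chart[0,8] = {N, N/(N\N), NP/(NP\N), PP/(PP\N), S/(S\N)}; S ∉ chart

NO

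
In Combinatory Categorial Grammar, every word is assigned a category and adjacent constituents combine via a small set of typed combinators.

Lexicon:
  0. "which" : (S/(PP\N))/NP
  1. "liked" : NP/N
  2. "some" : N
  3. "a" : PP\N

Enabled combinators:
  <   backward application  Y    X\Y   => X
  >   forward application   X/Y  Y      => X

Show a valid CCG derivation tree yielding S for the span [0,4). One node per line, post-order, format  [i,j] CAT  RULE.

[0,4] S   >
  [0,3] S/(PP\N)   >
    [0,1] "which" : (S/(PP\N))/NP
    [1,3] NP   >
      [1,2] "liked" : NP/N
      [2,3] "some" : N
  [3,4] "a" : PP\N

[0,1] (S/(PP\N))/NP  lex  "which"
[1,2] NP/N  lex  "liked"
[2,3] N  lex  "some"
[1,3] NP  >  k=2
[0,3] S/(PP\N)  >  k=1
[3,4] PP\N  lex  "a"
[0,4] S  >  k=3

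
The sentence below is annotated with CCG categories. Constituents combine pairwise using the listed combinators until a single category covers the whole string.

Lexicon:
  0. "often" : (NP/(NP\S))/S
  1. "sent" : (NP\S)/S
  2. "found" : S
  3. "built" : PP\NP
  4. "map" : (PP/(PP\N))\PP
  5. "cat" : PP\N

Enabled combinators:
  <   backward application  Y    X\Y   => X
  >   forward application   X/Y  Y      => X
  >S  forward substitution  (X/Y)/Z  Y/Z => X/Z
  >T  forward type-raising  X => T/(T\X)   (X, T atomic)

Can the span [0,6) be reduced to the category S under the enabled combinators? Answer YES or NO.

(NP/(NP\S))/S (NP\S)/S S PP\NP (PP/(PP\N))\PP PP\N
CKY chart[0,6] = {N/(N\PP), NP/(NP\PP), PP, PP/(PP\PP), S/(S\PP)}; S ∉ chart

NO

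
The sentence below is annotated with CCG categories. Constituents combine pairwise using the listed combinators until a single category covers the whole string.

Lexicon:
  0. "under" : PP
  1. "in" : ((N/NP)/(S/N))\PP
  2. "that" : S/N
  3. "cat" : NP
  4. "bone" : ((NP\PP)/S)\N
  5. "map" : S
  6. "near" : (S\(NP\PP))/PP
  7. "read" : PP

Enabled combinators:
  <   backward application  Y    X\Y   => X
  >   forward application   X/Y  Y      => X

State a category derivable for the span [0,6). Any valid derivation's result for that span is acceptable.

[0,8] S   <
  [0,6] NP\PP   >
    [0,5] (NP\PP)/S   <
      [0,4] N   >
        [0,3] N/NP   >
          [0,2] (N/NP)/(S/N)   <
            [0,1] "under" : PP
            [1,2] "in" : ((N/NP)/(S/N))\PP
          [2,3] "that" : S/N
        [3,4] "cat" : NP
      [4,5] "bone" : ((NP\PP)/S)\N
    [5,6] "map" : S
  [6,8] S\(NP\PP)   >
    [6,7] "near" : (S\(NP\PP))/PP
    [7,8] "read" : PP

NP\PP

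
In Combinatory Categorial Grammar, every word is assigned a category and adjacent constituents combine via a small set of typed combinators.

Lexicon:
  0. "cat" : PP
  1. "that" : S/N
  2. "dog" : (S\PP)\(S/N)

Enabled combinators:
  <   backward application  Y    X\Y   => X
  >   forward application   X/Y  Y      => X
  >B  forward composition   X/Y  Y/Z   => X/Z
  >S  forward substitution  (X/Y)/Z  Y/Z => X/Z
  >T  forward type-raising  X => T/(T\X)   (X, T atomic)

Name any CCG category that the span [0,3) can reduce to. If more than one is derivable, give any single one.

[0,3] S   <
  [0,1] "cat" : PP
  [1,3] S\PP   <
    [1,2] "that" : S/N
    [2,3] "dog" : (S\PP)\(S/N)

S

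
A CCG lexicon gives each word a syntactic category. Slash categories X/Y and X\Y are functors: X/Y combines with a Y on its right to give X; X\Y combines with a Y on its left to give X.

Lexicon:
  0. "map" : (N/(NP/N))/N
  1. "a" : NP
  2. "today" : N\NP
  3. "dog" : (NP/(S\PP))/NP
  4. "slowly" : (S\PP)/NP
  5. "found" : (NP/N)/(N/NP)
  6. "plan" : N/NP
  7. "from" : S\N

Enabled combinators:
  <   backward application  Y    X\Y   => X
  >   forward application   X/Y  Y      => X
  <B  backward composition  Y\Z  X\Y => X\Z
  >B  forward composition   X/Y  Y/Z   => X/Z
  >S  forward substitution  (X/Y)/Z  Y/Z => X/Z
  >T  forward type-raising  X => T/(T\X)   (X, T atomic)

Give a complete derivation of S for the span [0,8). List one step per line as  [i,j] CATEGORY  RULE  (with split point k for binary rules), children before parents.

[0,1] (N/(NP/N))/N  lex  "map"
[1,2] NP  lex  "a"
[2,3] N\NP  lex  "today"
[1,3] N  <  k=2
[0,3] N/(NP/N)  >  k=1
[3,4] (NP/(S\PP))/NP  lex  "dog"
[4,5] (S\PP)/NP  lex  "slowly"
[3,5] NP/NP  >S  k=4
[5,6] (NP/N)/(N/NP)  lex  "found"
[6,7] N/NP  lex  "plan"
[5,7] NP/N  >  k=6
[3,7] NP/N  >B  k=5
[0,7] N  >  k=3
[7,8] S\N  lex  "from"
[0,8] S  <  k=7

[0,8] S   <
  [0,7] N   >
    [0,3] N/(NP/N)   >
      [0,1] "map" : (N/(NP/N))/N
      [1,3] N   <
        [1,2] "a" : NP
        [2,3] "today" : N\NP
    [3,7] NP/N   >B
      [3,5] NP/NP   >S
        [3,4] "dog" : (NP/(S\PP))/NP
        [4,5] "slowly" : (S\PP)/NP
      [5,7] NP/N   >
        [5,6] "found" : (NP/N)/(N/NP)
        [6,7] "plan" : N/NP
  [7,8] "from" : S\N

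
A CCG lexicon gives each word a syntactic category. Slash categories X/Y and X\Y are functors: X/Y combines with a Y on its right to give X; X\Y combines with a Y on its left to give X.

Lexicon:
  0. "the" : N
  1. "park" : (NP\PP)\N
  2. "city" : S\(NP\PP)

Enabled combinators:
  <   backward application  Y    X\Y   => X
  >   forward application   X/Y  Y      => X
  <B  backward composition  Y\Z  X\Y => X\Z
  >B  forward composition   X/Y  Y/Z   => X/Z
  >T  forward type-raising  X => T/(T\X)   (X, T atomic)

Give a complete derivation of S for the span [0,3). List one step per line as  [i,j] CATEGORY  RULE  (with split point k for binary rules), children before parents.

[0,1] N  lex  "the"
[1,2] (NP\PP)\N  lex  "park"
[2,3] S\(NP\PP)  lex  "city"
[1,3] S\N  <B  k=2
[0,3] S  <  k=1

[0,3] S   <
  [0,1] "the" : N
  [1,3] S\N   <B
    [1,2] "park" : (NP\PP)\N
    [2,3] "city" : S\(NP\PP)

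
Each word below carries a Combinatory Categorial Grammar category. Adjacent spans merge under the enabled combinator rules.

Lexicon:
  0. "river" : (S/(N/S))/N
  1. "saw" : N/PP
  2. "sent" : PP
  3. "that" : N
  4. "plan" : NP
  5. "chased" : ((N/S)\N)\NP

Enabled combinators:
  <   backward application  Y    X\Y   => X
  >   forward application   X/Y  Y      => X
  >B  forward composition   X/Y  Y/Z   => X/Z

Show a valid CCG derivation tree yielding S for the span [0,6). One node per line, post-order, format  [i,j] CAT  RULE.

[0,6] S   >
  [0,3] S/(N/S)   >
    [0,1] "river" : (S/(N/S))/N
    [1,3] N   >
      [1,2] "saw" : N/PP
      [2,3] "sent" : PP
  [3,6] N/S   <
    [3,4] "that" : N
    [4,6] (N/S)\N   <
      [4,5] "plan" : NP
      [5,6] "chased" : ((N/S)\N)\NP

[0,1] (S/(N/S))/N  lex  "river"
[1,2] N/PP  lex  "saw"
[2,3] PP  lex  "sent"
[1,3] N  >  k=2
[0,3] S/(N/S)  >  k=1
[3,4] N  lex  "that"
[4,5] NP  lex  "plan"
[5,6] ((N/S)\N)\NP  lex  "chased"
[4,6] (N/S)\N  <  k=5
[3,6] N/S  <  k=4
[0,6] S  >  k=3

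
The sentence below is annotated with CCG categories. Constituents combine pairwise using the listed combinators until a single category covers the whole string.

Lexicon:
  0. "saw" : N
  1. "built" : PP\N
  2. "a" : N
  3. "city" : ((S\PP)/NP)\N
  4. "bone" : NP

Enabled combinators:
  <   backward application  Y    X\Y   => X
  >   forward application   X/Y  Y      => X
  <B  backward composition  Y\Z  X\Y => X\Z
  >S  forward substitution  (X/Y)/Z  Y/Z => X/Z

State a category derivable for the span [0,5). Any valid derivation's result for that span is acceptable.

[0,5] S   <
  [0,2] PP   <
    [0,1] "saw" : N
    [1,2] "built" : PP\N
  [2,5] S\PP   >
    [2,4] (S\PP)/NP   <
      [2,3] "a" : N
      [3,4] "city" : ((S\PP)/NP)\N
    [4,5] "bone" : NP

S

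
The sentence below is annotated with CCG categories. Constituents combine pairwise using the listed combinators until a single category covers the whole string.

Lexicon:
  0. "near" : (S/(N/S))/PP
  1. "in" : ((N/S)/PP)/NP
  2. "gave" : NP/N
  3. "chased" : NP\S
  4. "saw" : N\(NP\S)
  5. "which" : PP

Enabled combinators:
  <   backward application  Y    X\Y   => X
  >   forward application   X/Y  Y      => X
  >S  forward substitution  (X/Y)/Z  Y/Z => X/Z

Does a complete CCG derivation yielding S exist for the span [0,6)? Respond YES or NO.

[0,6] S   >
  [0,5] S/PP   >S
    [0,1] "near" : (S/(N/S))/PP
    [1,5] (N/S)/PP   >
      [1,2] "in" : ((N/S)/PP)/NP
      [2,5] NP   >
        [2,3] "gave" : NP/N
        [3,5] N   <
          [3,4] "chased" : NP\S
          [4,5] "saw" : N\(NP\S)
  [5,6] "which" : PP

YES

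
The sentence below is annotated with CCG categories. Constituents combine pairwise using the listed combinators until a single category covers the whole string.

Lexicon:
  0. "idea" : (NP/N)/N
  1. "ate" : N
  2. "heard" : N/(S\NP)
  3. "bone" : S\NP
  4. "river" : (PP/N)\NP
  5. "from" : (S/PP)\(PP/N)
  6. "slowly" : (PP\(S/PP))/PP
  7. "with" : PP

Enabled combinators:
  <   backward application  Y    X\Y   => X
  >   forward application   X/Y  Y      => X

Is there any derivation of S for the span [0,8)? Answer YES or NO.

NO

(NP/N)/N N N/(S\NP) S\NP (PP/N)\NP (S/PP)\(PP/N) (PP\(S/PP))/PP PP
CKY chart[0,8] = {PP}; S ∉ chart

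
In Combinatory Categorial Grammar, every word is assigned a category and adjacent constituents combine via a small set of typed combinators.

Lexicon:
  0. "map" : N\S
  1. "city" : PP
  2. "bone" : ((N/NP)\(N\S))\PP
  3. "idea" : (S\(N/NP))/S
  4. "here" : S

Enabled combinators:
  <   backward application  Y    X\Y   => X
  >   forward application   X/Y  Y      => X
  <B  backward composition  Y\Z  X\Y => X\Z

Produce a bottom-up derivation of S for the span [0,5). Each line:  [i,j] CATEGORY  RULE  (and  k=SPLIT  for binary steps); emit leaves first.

[0,1] N\S  lex  "map"
[1,2] PP  lex  "city"
[2,3] ((N/NP)\(N\S))\PP  lex  "bone"
[1,3] (N/NP)\(N\S)  <  k=2
[0,3] N/NP  <  k=1
[3,4] (S\(N/NP))/S  lex  "idea"
[4,5] S  lex  "here"
[3,5] S\(N/NP)  >  k=4
[0,5] S  <  k=3

[0,5] S   <
  [0,3] N/NP   <
    [0,1] "map" : N\S
    [1,3] (N/NP)\(N\S)   <
      [1,2] "city" : PP
      [2,3] "bone" : ((N/NP)\(N\S))\PP
  [3,5] S\(N/NP)   >
    [3,4] "idea" : (S\(N/NP))/S
    [4,5] "here" : S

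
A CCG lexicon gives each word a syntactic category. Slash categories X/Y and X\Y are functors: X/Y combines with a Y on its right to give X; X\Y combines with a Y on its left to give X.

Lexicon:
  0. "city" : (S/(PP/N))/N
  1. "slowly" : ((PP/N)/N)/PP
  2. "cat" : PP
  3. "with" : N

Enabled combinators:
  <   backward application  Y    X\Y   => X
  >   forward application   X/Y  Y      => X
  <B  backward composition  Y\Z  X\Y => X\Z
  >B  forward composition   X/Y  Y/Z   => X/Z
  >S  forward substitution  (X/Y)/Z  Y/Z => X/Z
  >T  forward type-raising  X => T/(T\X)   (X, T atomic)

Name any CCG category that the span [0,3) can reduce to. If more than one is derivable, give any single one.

[0,4] S   >
  [0,3] S/N   >S
    [0,1] "city" : (S/(PP/N))/N
    [1,3] (PP/N)/N   >
      [1,2] "slowly" : ((PP/N)/N)/PP
      [2,3] "cat" : PP
  [3,4] "with" : N

S/N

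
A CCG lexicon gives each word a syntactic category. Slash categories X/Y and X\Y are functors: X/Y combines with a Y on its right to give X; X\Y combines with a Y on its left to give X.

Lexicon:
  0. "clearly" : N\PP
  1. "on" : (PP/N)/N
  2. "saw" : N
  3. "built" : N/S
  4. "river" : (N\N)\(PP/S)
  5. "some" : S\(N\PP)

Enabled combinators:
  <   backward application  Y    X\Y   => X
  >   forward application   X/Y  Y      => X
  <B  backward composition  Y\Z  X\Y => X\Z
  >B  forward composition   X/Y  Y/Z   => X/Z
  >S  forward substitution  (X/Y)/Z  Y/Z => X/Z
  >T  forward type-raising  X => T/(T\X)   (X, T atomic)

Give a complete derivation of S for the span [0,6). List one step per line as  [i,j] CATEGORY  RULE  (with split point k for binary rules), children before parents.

[0,6] S   <
  [0,5] N\PP   <B
    [0,1] "clearly" : N\PP
    [1,5] N\N   <
      [1,4] PP/S   >B
        [1,3] PP/N   >
          [1,2] "on" : (PP/N)/N
          [2,3] "saw" : N
        [3,4] "built" : N/S
      [4,5] "river" : (N\N)\(PP/S)
  [5,6] "some" : S\(N\PP)

[0,1] N\PP  lex  "clearly"
[1,2] (PP/N)/N  lex  "on"
[2,3] N  lex  "saw"
[1,3] PP/N  >  k=2
[3,4] N/S  lex  "built"
[1,4] PP/S  >B  k=3
[4,5] (N\N)\(PP/S)  lex  "river"
[1,5] N\N  <  k=4
[0,5] N\PP  <B  k=1
[5,6] S\(N\PP)  lex  "some"
[0,6] S  <  k=5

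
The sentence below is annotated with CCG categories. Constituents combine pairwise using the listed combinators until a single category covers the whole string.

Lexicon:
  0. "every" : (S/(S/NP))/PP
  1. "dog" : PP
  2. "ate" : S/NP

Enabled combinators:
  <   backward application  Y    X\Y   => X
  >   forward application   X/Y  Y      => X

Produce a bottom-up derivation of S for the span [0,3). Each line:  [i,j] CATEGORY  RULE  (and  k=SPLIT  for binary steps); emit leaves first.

[0,1] (S/(S/NP))/PP  lex  "every"
[1,2] PP  lex  "dog"
[0,2] S/(S/NP)  >  k=1
[2,3] S/NP  lex  "ate"
[0,3] S  >  k=2

[0,3] S   >
  [0,2] S/(S/NP)   >
    [0,1] "every" : (S/(S/NP))/PP
    [1,2] "dog" : PP
  [2,3] "ate" : S/NP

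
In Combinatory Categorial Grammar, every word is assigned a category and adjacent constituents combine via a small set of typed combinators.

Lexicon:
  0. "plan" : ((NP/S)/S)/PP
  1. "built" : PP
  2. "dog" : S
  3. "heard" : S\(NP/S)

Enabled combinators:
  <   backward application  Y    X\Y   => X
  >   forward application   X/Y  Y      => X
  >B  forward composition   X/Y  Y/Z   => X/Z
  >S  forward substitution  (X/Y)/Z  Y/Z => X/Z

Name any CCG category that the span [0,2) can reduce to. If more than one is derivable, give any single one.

[0,4] S   <
  [0,3] NP/S   >
    [0,2] (NP/S)/S   >
      [0,1] "plan" : ((NP/S)/S)/PP
      [1,2] "built" : PP
    [2,3] "dog" : S
  [3,4] "heard" : S\(NP/S)

(NP/S)/S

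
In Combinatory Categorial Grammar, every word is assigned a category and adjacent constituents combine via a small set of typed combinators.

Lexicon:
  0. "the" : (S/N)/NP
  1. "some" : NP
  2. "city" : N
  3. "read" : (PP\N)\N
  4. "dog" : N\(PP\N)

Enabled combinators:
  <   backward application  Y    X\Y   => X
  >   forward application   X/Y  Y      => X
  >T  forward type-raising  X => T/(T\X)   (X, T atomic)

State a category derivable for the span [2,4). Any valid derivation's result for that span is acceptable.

[0,5] S   >
  [0,2] S/N   >
    [0,1] "the" : (S/N)/NP
    [1,2] "some" : NP
  [2,5] N   <
    [2,4] PP\N   <
      [2,3] "city" : N
      [3,4] "read" : (PP\N)\N
    [4,5] "dog" : N\(PP\N)

PP\N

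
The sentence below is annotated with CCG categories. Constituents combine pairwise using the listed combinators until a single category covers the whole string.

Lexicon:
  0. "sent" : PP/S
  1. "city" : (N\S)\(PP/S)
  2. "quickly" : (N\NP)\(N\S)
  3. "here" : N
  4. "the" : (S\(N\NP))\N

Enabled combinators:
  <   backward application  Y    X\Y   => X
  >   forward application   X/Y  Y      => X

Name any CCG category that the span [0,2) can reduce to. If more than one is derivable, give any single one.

[0,5] S   <
  [0,3] N\NP   <
    [0,2] N\S   <
      [0,1] "sent" : PP/S
      [1,2] "city" : (N\S)\(PP/S)
    [2,3] "quickly" : (N\NP)\(N\S)
  [3,5] S\(N\NP)   <
    [3,4] "here" : N
    [4,5] "the" : (S\(N\NP))\N

N\S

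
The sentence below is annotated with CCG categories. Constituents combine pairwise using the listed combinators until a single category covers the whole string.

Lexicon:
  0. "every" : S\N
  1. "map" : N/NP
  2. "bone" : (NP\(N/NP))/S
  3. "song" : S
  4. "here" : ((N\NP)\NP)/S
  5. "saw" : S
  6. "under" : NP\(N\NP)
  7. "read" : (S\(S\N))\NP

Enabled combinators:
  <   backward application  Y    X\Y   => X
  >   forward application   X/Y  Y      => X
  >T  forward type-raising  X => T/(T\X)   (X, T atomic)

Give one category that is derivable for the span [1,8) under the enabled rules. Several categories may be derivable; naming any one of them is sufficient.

S\(S\N)

[0,8] S   <
  [0,1] "every" : S\N
  [1,8] S\(S\N)   <
    [1,7] NP   <
      [1,6] N\NP   <
        [1,4] NP   <
          [1,2] "map" : N/NP
          [2,4] NP\(N/NP)   >
            [2,3] "bone" : (NP\(N/NP))/S
            [3,4] "song" : S
        [4,6] (N\NP)\NP   >
          [4,5] "here" : ((N\NP)\NP)/S
          [5,6] "saw" : S
      [6,7] "under" : NP\(N\NP)
    [7,8] "read" : (S\(S\N))\NP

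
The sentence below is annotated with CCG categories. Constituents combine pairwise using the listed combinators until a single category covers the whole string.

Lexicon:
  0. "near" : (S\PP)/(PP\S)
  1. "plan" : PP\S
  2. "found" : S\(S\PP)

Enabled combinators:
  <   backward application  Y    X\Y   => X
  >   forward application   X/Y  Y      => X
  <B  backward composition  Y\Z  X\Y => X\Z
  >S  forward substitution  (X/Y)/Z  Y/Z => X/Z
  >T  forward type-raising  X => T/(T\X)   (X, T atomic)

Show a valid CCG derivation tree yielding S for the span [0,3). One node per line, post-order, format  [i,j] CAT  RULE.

[0,1] (S\PP)/(PP\S)  lex  "near"
[1,2] PP\S  lex  "plan"
[0,2] S\PP  >  k=1
[2,3] S\(S\PP)  lex  "found"
[0,3] S  <  k=2

[0,3] S   <
  [0,2] S\PP   >
    [0,1] "near" : (S\PP)/(PP\S)
    [1,2] "plan" : PP\S
  [2,3] "found" : S\(S\PP)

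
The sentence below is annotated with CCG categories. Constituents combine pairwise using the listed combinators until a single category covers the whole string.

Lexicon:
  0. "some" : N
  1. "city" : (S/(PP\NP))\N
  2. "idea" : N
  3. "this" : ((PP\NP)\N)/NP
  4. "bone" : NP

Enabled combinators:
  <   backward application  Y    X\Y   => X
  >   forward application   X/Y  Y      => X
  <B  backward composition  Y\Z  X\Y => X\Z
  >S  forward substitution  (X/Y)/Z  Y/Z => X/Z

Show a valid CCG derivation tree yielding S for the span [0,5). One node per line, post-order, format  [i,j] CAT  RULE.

[0,1] N  lex  "some"
[1,2] (S/(PP\NP))\N  lex  "city"
[0,2] S/(PP\NP)  <  k=1
[2,3] N  lex  "idea"
[3,4] ((PP\NP)\N)/NP  lex  "this"
[4,5] NP  lex  "bone"
[3,5] (PP\NP)\N  >  k=4
[2,5] PP\NP  <  k=3
[0,5] S  >  k=2

[0,5] S   >
  [0,2] S/(PP\NP)   <
    [0,1] "some" : N
    [1,2] "city" : (S/(PP\NP))\N
  [2,5] PP\NP   <
    [2,3] "idea" : N
    [3,5] (PP\NP)\N   >
      [3,4] "this" : ((PP\NP)\N)/NP
      [4,5] "bone" : NP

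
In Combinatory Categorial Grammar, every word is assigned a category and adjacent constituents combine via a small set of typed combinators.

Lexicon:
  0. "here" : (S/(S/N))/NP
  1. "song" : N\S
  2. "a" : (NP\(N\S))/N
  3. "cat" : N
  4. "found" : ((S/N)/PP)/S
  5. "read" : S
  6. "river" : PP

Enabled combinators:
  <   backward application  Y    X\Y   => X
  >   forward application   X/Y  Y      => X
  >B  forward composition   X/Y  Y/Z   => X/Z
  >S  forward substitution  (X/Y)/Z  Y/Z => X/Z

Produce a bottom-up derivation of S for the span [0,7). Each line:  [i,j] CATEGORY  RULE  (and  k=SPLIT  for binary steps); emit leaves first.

[0,7] S   >
  [0,4] S/(S/N)   >
    [0,1] "here" : (S/(S/N))/NP
    [1,4] NP   <
      [1,2] "song" : N\S
      [2,4] NP\(N\S)   >
        [2,3] "a" : (NP\(N\S))/N
        [3,4] "cat" : N
  [4,7] S/N   >
    [4,6] (S/N)/PP   >
      [4,5] "found" : ((S/N)/PP)/S
      [5,6] "read" : S
    [6,7] "river" : PP

[0,1] (S/(S/N))/NP  lex  "here"
[1,2] N\S  lex  "song"
[2,3] (NP\(N\S))/N  lex  "a"
[3,4] N  lex  "cat"
[2,4] NP\(N\S)  >  k=3
[1,4] NP  <  k=2
[0,4] S/(S/N)  >  k=1
[4,5] ((S/N)/PP)/S  lex  "found"
[5,6] S  lex  "read"
[4,6] (S/N)/PP  >  k=5
[6,7] PP  lex  "river"
[4,7] S/N  >  k=6
[0,7] S  >  k=4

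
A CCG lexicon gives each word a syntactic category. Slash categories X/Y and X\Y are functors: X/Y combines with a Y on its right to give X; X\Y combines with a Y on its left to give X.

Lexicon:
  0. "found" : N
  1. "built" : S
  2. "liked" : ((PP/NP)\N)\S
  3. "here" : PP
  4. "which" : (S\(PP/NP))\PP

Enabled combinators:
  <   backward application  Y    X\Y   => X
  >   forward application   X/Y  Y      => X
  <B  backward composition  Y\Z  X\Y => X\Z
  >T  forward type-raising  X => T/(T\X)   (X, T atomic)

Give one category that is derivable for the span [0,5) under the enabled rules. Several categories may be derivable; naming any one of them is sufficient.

[0,5] S   >
  [0,1] S/(S\N)   >T
    [0,1] "found" : N
  [1,5] S\N   <B
    [1,3] (PP/NP)\N   <
      [1,2] "built" : S
      [2,3] "liked" : ((PP/NP)\N)\S
    [3,5] S\(PP/NP)   <
      [3,4] "here" : PP
      [4,5] "which" : (S\(PP/NP))\PP

S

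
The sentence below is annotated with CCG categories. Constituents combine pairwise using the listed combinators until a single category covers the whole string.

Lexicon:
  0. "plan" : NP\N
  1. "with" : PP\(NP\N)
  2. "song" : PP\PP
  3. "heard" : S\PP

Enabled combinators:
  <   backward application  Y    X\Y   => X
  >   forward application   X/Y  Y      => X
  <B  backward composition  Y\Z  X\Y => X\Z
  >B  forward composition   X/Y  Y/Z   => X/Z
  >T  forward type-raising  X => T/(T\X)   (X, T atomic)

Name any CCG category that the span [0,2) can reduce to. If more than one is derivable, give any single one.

[0,4] S   <
  [0,2] PP   <
    [0,1] "plan" : NP\N
    [1,2] "with" : PP\(NP\N)
  [2,4] S\PP   <B
    [2,3] "song" : PP\PP
    [3,4] "heard" : S\PP

PP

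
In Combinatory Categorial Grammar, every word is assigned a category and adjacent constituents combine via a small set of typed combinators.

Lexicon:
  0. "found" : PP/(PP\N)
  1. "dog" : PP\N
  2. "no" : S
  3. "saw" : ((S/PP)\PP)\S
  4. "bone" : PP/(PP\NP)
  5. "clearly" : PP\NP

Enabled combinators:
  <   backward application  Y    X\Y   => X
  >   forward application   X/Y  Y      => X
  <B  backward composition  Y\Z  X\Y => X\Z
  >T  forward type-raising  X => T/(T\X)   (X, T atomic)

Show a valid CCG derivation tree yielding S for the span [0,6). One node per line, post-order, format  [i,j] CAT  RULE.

[0,1] PP/(PP\N)  lex  "found"
[1,2] PP\N  lex  "dog"
[0,2] PP  >  k=1
[2,3] S  lex  "no"
[3,4] ((S/PP)\PP)\S  lex  "saw"
[2,4] (S/PP)\PP  <  k=3
[0,4] S/PP  <  k=2
[4,5] PP/(PP\NP)  lex  "bone"
[5,6] PP\NP  lex  "clearly"
[4,6] PP  >  k=5
[0,6] S  >  k=4

[0,6] S   >
  [0,4] S/PP   <
    [0,2] PP   >
      [0,1] "found" : PP/(PP\N)
      [1,2] "dog" : PP\N
    [2,4] (S/PP)\PP   <
      [2,3] "no" : S
      [3,4] "saw" : ((S/PP)\PP)\S
  [4,6] PP   >
    [4,5] "bone" : PP/(PP\NP)
    [5,6] "clearly" : PP\NP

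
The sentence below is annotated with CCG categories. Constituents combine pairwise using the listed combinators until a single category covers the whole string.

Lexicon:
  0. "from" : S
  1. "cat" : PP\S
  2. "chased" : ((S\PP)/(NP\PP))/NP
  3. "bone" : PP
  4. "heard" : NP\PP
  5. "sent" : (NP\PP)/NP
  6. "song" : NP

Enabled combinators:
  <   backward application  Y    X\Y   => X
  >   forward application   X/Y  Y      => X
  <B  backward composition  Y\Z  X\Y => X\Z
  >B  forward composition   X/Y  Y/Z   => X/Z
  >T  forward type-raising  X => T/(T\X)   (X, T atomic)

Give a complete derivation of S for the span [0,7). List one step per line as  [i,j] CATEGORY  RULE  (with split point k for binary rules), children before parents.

[0,1] S  lex  "from"
[1,2] PP\S  lex  "cat"
[0,2] PP  <  k=1
[2,3] ((S\PP)/(NP\PP))/NP  lex  "chased"
[3,4] PP  lex  "bone"
[3,4] NP/(NP\PP)  >T
[4,5] NP\PP  lex  "heard"
[3,5] NP  >  k=4
[2,5] (S\PP)/(NP\PP)  >  k=3
[5,6] (NP\PP)/NP  lex  "sent"
[6,7] NP  lex  "song"
[5,7] NP\PP  >  k=6
[2,7] S\PP  >  k=5
[0,7] S  <  k=2

[0,7] S   <
  [0,2] PP   <
    [0,1] "from" : S
    [1,2] "cat" : PP\S
  [2,7] S\PP   >
    [2,5] (S\PP)/(NP\PP)   >
      [2,3] "chased" : ((S\PP)/(NP\PP))/NP
      [3,5] NP   >
        [3,4] NP/(NP\PP)   >T
          [3,4] "bone" : PP
        [4,5] "heard" : NP\PP
    [5,7] NP\PP   >
      [5,6] "sent" : (NP\PP)/NP
      [6,7] "song" : NP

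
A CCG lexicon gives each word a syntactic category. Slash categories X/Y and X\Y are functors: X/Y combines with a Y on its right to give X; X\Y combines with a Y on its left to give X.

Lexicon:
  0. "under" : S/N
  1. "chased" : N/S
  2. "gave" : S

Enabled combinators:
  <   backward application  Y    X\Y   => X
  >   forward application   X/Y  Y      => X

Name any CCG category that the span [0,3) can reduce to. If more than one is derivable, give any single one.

S

[0,3] S   >
  [0,1] "under" : S/N
  [1,3] N   >
    [1,2] "chased" : N/S
    [2,3] "gave" : S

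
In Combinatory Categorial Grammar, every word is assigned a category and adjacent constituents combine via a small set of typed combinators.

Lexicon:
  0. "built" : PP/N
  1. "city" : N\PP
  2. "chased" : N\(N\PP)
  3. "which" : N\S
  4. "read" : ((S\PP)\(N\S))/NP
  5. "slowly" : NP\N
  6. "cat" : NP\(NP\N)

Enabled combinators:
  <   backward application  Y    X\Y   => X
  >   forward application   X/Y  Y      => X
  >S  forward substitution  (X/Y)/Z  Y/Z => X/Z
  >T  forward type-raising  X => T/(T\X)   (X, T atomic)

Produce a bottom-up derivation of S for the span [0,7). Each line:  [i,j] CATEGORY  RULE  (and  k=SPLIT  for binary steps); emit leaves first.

[0,1] PP/N  lex  "built"
[1,2] N\PP  lex  "city"
[2,3] N\(N\PP)  lex  "chased"
[1,3] N  <  k=2
[0,3] PP  >  k=1
[3,4] N\S  lex  "which"
[4,5] ((S\PP)\(N\S))/NP  lex  "read"
[5,6] NP\N  lex  "slowly"
[6,7] NP\(NP\N)  lex  "cat"
[5,7] NP  <  k=6
[4,7] (S\PP)\(N\S)  >  k=5
[3,7] S\PP  <  k=4
[0,7] S  <  k=3

[0,7] S   <
  [0,3] PP   >
    [0,1] "built" : PP/N
    [1,3] N   <
      [1,2] "city" : N\PP
      [2,3] "chased" : N\(N\PP)
  [3,7] S\PP   <
    [3,4] "which" : N\S
    [4,7] (S\PP)\(N\S)   >
      [4,5] "read" : ((S\PP)\(N\S))/NP
      [5,7] NP   <
        [5,6] "slowly" : NP\N
        [6,7] "cat" : NP\(NP\N)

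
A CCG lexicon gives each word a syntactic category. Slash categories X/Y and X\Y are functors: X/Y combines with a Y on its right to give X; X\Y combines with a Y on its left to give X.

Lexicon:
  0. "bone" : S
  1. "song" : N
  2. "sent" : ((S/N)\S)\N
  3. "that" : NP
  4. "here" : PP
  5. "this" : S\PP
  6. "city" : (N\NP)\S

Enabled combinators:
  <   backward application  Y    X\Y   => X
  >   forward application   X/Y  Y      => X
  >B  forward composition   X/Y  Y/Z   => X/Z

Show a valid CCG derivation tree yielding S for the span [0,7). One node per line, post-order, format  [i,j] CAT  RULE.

[0,1] S  lex  "bone"
[1,2] N  lex  "song"
[2,3] ((S/N)\S)\N  lex  "sent"
[1,3] (S/N)\S  <  k=2
[0,3] S/N  <  k=1
[3,4] NP  lex  "that"
[4,5] PP  lex  "here"
[5,6] S\PP  lex  "this"
[4,6] S  <  k=5
[6,7] (N\NP)\S  lex  "city"
[4,7] N\NP  <  k=6
[3,7] N  <  k=4
[0,7] S  >  k=3

[0,7] S   >
  [0,3] S/N   <
    [0,1] "bone" : S
    [1,3] (S/N)\S   <
      [1,2] "song" : N
      [2,3] "sent" : ((S/N)\S)\N
  [3,7] N   <
    [3,4] "that" : NP
    [4,7] N\NP   <
      [4,6] S   <
        [4,5] "here" : PP
        [5,6] "this" : S\PP
      [6,7] "city" : (N\NP)\S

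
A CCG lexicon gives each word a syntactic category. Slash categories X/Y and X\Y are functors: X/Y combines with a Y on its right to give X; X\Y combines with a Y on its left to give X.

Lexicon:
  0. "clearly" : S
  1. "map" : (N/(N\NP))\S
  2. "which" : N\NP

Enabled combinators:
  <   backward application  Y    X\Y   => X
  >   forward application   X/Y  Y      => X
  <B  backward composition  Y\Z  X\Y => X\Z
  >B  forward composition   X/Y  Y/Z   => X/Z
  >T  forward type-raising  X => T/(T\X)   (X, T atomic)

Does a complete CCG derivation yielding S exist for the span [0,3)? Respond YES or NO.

S (N/(N\NP))\S N\NP
CKY chart[0,3] = {N, N/(N\N), NP/(NP\N), PP/(PP\N), S/(S\N)}; S ∉ chart

NO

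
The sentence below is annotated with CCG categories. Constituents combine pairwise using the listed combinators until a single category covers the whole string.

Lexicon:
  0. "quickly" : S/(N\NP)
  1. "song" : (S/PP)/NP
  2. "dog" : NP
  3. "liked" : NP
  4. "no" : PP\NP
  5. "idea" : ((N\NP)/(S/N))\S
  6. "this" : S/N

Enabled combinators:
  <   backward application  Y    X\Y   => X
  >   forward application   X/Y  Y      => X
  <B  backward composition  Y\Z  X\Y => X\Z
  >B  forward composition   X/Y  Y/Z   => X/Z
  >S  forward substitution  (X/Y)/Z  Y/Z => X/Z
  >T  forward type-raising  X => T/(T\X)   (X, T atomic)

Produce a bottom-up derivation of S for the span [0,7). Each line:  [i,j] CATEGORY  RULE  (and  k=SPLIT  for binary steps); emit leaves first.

[0,7] S   >
  [0,1] "quickly" : S/(N\NP)
  [1,7] N\NP   >
    [1,6] (N\NP)/(S/N)   <
      [1,5] S   >
        [1,3] S/PP   >
          [1,2] "song" : (S/PP)/NP
          [2,3] "dog" : NP
        [3,5] PP   <
          [3,4] "liked" : NP
          [4,5] "no" : PP\NP
      [5,6] "idea" : ((N\NP)/(S/N))\S
    [6,7] "this" : S/N

[0,1] S/(N\NP)  lex  "quickly"
[1,2] (S/PP)/NP  lex  "song"
[2,3] NP  lex  "dog"
[1,3] S/PP  >  k=2
[3,4] NP  lex  "liked"
[4,5] PP\NP  lex  "no"
[3,5] PP  <  k=4
[1,5] S  >  k=3
[5,6] ((N\NP)/(S/N))\S  lex  "idea"
[1,6] (N\NP)/(S/N)  <  k=5
[6,7] S/N  lex  "this"
[1,7] N\NP  >  k=6
[0,7] S  >  k=1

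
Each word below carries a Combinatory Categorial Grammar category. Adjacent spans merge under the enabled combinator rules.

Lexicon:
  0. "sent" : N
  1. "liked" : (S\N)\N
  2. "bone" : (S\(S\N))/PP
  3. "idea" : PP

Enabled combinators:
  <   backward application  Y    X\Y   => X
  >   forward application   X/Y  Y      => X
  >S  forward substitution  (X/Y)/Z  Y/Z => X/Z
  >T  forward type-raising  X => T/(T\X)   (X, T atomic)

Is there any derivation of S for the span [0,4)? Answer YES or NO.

[0,4] S   <
  [0,2] S\N   <
    [0,1] "sent" : N
    [1,2] "liked" : (S\N)\N
  [2,4] S\(S\N)   >
    [2,3] "bone" : (S\(S\N))/PP
    [3,4] "idea" : PP

YES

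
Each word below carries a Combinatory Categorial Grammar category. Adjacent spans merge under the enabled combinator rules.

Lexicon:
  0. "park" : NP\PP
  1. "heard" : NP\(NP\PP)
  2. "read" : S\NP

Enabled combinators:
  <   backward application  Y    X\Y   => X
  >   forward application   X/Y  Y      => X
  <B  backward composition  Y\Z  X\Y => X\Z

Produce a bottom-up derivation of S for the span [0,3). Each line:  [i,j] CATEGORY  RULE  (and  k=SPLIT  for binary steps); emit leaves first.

[0,1] NP\PP  lex  "park"
[1,2] NP\(NP\PP)  lex  "heard"
[0,2] NP  <  k=1
[2,3] S\NP  lex  "read"
[0,3] S  <  k=2

[0,3] S   <
  [0,2] NP   <
    [0,1] "park" : NP\PP
    [1,2] "heard" : NP\(NP\PP)
  [2,3] "read" : S\NP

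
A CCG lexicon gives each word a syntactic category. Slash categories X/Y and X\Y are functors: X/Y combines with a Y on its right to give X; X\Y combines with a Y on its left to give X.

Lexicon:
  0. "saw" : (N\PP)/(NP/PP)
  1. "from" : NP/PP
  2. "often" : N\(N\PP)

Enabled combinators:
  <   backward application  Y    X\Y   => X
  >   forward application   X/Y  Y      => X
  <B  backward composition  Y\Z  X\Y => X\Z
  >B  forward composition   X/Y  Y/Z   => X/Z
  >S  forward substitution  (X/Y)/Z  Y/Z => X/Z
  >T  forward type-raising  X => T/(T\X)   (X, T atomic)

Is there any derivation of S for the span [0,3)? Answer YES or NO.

(N\PP)/(NP/PP) NP/PP N\(N\PP)
CKY chart[0,3] = {N, N/(N\N), NP/(NP\N), PP/(PP\N), S/(S\N)}; S ∉ chart

NO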